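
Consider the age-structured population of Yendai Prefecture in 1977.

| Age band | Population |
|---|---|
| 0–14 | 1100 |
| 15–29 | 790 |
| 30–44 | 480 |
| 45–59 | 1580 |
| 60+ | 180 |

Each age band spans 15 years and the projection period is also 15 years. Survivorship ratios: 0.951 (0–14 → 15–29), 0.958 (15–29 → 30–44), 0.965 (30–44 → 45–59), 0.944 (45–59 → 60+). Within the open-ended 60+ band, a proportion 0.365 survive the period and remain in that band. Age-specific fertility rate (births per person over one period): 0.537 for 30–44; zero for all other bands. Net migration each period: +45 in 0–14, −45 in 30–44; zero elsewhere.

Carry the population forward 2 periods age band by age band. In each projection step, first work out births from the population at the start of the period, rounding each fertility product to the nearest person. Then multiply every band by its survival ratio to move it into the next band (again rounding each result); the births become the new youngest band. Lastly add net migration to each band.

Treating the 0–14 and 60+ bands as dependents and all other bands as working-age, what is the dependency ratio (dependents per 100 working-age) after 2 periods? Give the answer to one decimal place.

Call the groups 1 to 5, youngest first.
Period 1:
Births: 480 × 0.537 = 258
Group 2: 1100 × 0.951 = 1046
Group 3: 790 × 0.958 = 757
Group 4: 480 × 0.965 = 463
Group 5: 1580 × 0.944 + 180 × 0.365 = 1492 + 66 = 1558
Net migration: Group 1 + 45 → 303; Group 3 − 45 → 712
Population now: 0–14=303, 15–29=1046, 30–44=712, 45–59=463, 60+=1558
Period 2:
Births: 712 × 0.537 = 382
Group 2: 303 × 0.951 = 288
Group 3: 1046 × 0.958 = 1002
Group 4: 712 × 0.965 = 687
Group 5: 463 × 0.944 + 1558 × 0.365 = 437 + 569 = 1006
Net migration: Group 1 + 45 → 427; Group 3 − 45 → 957
Population now: 0–14=427, 15–29=288, 30–44=957, 45–59=687, 60+=1006
Dependents (band 0–14 + band 60+) = 427 + 1006 = 1433; working-age = 1932; ratio = 1433/1932 × 100 = 74.2

74.2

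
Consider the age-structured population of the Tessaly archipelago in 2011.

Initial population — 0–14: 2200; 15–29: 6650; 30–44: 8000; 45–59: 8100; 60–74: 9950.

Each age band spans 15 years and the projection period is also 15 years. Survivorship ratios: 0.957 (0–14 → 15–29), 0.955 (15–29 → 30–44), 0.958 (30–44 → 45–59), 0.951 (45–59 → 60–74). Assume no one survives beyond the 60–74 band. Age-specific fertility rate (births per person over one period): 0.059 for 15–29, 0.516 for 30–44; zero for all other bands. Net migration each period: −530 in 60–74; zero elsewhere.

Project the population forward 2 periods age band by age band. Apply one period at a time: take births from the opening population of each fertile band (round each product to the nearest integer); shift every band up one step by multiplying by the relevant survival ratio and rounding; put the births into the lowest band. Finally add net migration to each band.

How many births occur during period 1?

Period 1:
Births: 6650 × 0.059 = 392, 8000 × 0.516 = 4128 — total 4520
15–29: 2200 × 0.957 = 2105
30–44: 6650 × 0.955 = 6351
45–59: 8000 × 0.958 = 7664
60–74: 8100 × 0.951 = 7703
Net migration: 60–74 − 530 → 7173
→ [4520, 2105, 6351, 7664, 7173]

4520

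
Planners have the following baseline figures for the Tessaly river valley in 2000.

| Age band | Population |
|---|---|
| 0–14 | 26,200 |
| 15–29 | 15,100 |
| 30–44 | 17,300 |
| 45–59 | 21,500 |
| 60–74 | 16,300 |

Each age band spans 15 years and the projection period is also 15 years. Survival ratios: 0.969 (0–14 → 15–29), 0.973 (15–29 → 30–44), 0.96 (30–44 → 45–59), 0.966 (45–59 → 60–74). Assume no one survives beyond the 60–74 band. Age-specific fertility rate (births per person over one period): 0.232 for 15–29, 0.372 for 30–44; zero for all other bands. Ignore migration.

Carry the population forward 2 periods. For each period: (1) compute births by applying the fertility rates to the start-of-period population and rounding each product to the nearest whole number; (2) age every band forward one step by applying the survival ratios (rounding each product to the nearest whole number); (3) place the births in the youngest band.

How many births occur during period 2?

11355

Period 1.
Births: 15100 * 0.232 = 3503  |  17300 * 0.372 = 6436 → total 9939
15–29: 26200 * 0.969 = 25388
30–44: 15100 * 0.973 = 14692
45–59: 17300 * 0.96 = 16608
60–74: 21500 * 0.966 = 20769
Population now: 0–14=9939, 15–29=25388, 30–44=14692, 45–59=16608, 60–74=20769
Period 2.
Births: 25388 * 0.232 = 5890  |  14692 * 0.372 = 5465 → total 11355
15–29: 9939 * 0.969 = 9631
30–44: 25388 * 0.973 = 24703
45–59: 14692 * 0.96 = 14104
60–74: 16608 * 0.966 = 16043
Population now: 0–14=11355, 15–29=9631, 30–44=24703, 45–59=14104, 60–74=16043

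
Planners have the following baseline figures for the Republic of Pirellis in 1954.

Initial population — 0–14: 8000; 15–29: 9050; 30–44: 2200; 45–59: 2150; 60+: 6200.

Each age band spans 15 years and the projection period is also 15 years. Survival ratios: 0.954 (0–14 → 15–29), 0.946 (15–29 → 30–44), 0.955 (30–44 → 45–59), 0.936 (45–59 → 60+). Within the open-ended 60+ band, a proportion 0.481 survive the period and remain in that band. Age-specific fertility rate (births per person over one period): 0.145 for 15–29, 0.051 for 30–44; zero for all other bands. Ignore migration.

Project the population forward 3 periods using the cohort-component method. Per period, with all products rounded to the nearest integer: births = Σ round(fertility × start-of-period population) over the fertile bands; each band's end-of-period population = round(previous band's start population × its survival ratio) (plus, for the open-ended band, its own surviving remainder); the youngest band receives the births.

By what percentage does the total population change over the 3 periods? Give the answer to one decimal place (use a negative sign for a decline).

-27.6

— Period 1 —
Births: 9050 × 0.145 = 1312  |  2200 × 0.051 = 112 — total 1424
15–29: 8000 × 0.954 = 7632
30–44: 9050 × 0.946 = 8561
45–59: 2200 × 0.955 = 2101
60+: 2150 × 0.936 + 6200 × 0.481 = 2012 + 2982 = 4994
End of period: [1424, 7632, 8561, 2101, 4994]
— Period 2 —
Births: 7632 × 0.145 = 1107  |  8561 × 0.051 = 437 — total 1544
15–29: 1424 × 0.954 = 1358
30–44: 7632 × 0.946 = 7220
45–59: 8561 × 0.955 = 8176
60+: 2101 × 0.936 + 4994 × 0.481 = 1967 + 2402 = 4369
End of period: [1544, 1358, 7220, 8176, 4369]
— Period 3 —
Births: 1358 × 0.145 = 197  |  7220 × 0.051 = 368 — total 565
15–29: 1544 × 0.954 = 1473
30–44: 1358 × 0.946 = 1285
45–59: 7220 × 0.955 = 6895
60+: 8176 × 0.936 + 4369 × 0.481 = 7653 + 2101 = 9754
End of period: [565, 1473, 1285, 6895, 9754]
Total: 27600 → 19972; change = -7628; percentage change = -27.6%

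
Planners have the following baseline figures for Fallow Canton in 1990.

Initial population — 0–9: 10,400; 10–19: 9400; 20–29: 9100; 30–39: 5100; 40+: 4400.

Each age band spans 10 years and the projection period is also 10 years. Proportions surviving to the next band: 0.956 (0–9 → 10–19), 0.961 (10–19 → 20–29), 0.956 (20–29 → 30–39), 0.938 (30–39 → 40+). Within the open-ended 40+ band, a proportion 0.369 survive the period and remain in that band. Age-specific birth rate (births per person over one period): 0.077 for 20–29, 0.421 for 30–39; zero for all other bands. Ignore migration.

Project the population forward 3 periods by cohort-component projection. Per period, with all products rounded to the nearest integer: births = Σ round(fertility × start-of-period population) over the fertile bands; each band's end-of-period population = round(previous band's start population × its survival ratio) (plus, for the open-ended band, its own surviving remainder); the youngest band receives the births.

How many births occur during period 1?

2848

Call the bands 1 to 5, youngest first.
Period 1:
Births: 9100 * 0.077 = 701  |  5100 * 0.421 = 2147 → total 2848
Band 2: 10400 * 0.956 = 9942
Band 3: 9400 * 0.961 = 9033
Band 4: 9100 * 0.956 = 8700
Band 5: 5100 * 0.938 + 4400 * 0.369 = 4784 + 1624 = 6408
End of period: [2848, 9942, 9033, 8700, 6408]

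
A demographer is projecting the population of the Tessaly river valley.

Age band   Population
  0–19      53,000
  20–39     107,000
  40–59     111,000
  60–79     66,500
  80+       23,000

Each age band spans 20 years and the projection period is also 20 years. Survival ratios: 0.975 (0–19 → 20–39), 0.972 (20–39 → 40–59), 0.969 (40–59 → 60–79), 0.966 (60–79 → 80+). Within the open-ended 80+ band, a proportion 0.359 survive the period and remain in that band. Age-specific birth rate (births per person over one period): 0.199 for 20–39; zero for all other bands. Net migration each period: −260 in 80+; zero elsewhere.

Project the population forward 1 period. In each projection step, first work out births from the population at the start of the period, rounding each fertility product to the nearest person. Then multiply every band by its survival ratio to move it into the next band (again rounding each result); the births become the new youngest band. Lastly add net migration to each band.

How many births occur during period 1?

Let band 1 be 0–19 through band 5 = 80+.
Period 1:
Births: 107000 × 0.199 = 21293
Band 2: 53000 × 0.975 = 51675
Band 3: 107000 × 0.972 = 104004
Band 4: 111000 × 0.969 = 107559
Band 5: 66500 × 0.966 + 23000 × 0.359 = 64239 + 8257 = 72496
Net migration: Band 5 − 260 → 72236
Giving 21293 / 51675 / 104004 / 107559 / 72236.

21293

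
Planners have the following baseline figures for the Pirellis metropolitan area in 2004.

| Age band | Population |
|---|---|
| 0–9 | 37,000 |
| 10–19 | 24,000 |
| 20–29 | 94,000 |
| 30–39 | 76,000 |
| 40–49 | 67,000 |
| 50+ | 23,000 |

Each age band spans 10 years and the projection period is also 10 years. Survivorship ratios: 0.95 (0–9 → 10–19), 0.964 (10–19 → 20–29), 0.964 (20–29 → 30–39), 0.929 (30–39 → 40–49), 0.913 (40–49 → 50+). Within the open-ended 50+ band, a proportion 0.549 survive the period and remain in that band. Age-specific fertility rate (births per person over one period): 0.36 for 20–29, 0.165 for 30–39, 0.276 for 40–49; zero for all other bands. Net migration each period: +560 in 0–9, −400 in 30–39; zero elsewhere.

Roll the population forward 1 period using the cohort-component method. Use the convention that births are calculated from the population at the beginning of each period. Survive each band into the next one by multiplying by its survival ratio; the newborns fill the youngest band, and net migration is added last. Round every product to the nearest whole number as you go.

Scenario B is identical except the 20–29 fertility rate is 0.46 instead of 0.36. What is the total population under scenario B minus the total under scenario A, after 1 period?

Let band 1 be 0–9 through band 6 = 50+.
[period 1]
Births: 94000 × 0.36 = 33840 ; 76000 × 0.165 = 12540 ; 67000 × 0.276 = 18492 — total 64872
Band 2: 37000 × 0.95 = 35150
Band 3: 24000 × 0.964 = 23136
Band 4: 94000 × 0.964 = 90616
Band 5: 76000 × 0.929 = 70604
Band 6: 67000 × 0.913 + 23000 × 0.549 = 61171 + 12627 = 73798
Net migration: Band 1 + 560 → 65432; Band 4 − 400 → 90216
Giving 65432 / 35150 / 23136 / 90216 / 70604 / 73798.
Scenario A total after 1 period: 358336
Scenario B projection —
[period 1]
Births: 94000 × 0.46 = 43240 ; 76000 × 0.165 = 12540 ; 67000 × 0.276 = 18492 — total 74272
Band 2: 37000 × 0.95 = 35150
Band 3: 24000 × 0.964 = 23136
Band 4: 94000 × 0.964 = 90616
Band 5: 76000 × 0.929 = 70604
Band 6: 67000 × 0.913 + 23000 × 0.549 = 61171 + 12627 = 73798
Net migration: Band 1 + 560 → 74832; Band 4 − 400 → 90216
Giving 74832 / 35150 / 23136 / 90216 / 70604 / 73798.
Scenario B total after 1 period: 367736
Difference B − A = 367736 − 358336 = 9400

9400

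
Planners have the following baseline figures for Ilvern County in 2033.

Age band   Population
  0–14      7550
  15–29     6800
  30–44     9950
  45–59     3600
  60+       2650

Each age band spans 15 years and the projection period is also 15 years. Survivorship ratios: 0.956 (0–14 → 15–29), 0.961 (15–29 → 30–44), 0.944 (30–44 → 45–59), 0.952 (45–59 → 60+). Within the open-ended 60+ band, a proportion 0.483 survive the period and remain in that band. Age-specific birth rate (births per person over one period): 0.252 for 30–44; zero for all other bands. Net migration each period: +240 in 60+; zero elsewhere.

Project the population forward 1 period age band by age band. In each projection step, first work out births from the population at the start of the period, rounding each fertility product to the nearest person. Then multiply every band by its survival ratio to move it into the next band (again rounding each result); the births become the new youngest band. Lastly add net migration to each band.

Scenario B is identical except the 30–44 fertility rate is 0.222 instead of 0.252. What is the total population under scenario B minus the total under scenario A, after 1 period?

-298

Period 1.
Births: 9950 × 0.252 = 2507
15–29: 7550 × 0.956 = 7218
30–44: 6800 × 0.961 = 6535
45–59: 9950 × 0.944 = 9393
60+: 3600 × 0.952 + 2650 × 0.483 = 3427 + 1280 = 4707
Net migration: 60+ + 240 → 4947
→ [2507, 7218, 6535, 9393, 4947]
Scenario A total after 1 period: 30600
Scenario B projection —
Period 1.
Births: 9950 × 0.222 = 2209
15–29: 7550 × 0.956 = 7218
30–44: 6800 × 0.961 = 6535
45–59: 9950 × 0.944 = 9393
60+: 3600 × 0.952 + 2650 × 0.483 = 3427 + 1280 = 4707
Net migration: 60+ + 240 → 4947
→ [2209, 7218, 6535, 9393, 4947]
Scenario B total after 1 period: 30302
Difference B − A = 30302 − 30600 = -298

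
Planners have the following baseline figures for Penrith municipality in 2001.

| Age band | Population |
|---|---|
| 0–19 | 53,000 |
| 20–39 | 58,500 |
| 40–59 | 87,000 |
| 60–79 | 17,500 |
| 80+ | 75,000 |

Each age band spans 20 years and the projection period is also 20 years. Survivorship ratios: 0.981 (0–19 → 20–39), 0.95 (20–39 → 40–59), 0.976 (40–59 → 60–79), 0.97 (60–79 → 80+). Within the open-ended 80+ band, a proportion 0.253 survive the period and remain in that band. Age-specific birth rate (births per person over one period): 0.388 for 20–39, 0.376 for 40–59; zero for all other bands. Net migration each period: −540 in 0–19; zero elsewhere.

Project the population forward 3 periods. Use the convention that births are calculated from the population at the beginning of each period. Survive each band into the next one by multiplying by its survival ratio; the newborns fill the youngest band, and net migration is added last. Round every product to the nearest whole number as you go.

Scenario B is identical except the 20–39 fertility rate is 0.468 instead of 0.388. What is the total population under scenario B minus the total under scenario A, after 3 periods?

14898

Call the groups 1 to 5, youngest first.
After projecting period 1:
Births: 58500 × 0.388 = 22698 ; 87000 × 0.376 = 32712 → 55410
Group 2: 53000 × 0.981 = 51993
Group 3: 58500 × 0.95 = 55575
Group 4: 87000 × 0.976 = 84912
Group 5: 17500 × 0.97 + 75000 × 0.253 = 16975 + 18975 = 35950
Net migration: Group 1 − 540 → 54870
→ [54870, 51993, 55575, 84912, 35950]
After projecting period 2:
Births: 51993 × 0.388 = 20173 ; 55575 × 0.376 = 20896 → 41069
Group 2: 54870 × 0.981 = 53827
Group 3: 51993 × 0.95 = 49393
Group 4: 55575 × 0.976 = 54241
Group 5: 84912 × 0.97 + 35950 × 0.253 = 82365 + 9095 = 91460
Net migration: Group 1 − 540 → 40529
→ [40529, 53827, 49393, 54241, 91460]
After projecting period 3:
Births: 53827 × 0.388 = 20885 ; 49393 × 0.376 = 18572 → 39457
Group 2: 40529 × 0.981 = 39759
Group 3: 53827 × 0.95 = 51136
Group 4: 49393 × 0.976 = 48208
Group 5: 54241 × 0.97 + 91460 × 0.253 = 52614 + 23139 = 75753
Net migration: Group 1 − 540 → 38917
→ [38917, 39759, 51136, 48208, 75753]
Scenario A total after 3 periods: 253773
Scenario B projection —
After projecting period 1:
Births: 58500 × 0.468 = 27378 ; 87000 × 0.376 = 32712 → 60090
Group 2: 53000 × 0.981 = 51993
Group 3: 58500 × 0.95 = 55575
Group 4: 87000 × 0.976 = 84912
Group 5: 17500 × 0.97 + 75000 × 0.253 = 16975 + 18975 = 35950
Net migration: Group 1 − 540 → 59550
→ [59550, 51993, 55575, 84912, 35950]
After projecting period 2:
Births: 51993 × 0.468 = 24333 ; 55575 × 0.376 = 20896 → 45229
Group 2: 59550 × 0.981 = 58419
Group 3: 51993 × 0.95 = 49393
Group 4: 55575 × 0.976 = 54241
Group 5: 84912 × 0.97 + 35950 × 0.253 = 82365 + 9095 = 91460
Net migration: Group 1 − 540 → 44689
→ [44689, 58419, 49393, 54241, 91460]
After projecting period 3:
Births: 58419 × 0.468 = 27340 ; 49393 × 0.376 = 18572 → 45912
Group 2: 44689 × 0.981 = 43840
Group 3: 58419 × 0.95 = 55498
Group 4: 49393 × 0.976 = 48208
Group 5: 54241 × 0.97 + 91460 × 0.253 = 52614 + 23139 = 75753
Net migration: Group 1 − 540 → 45372
→ [45372, 43840, 55498, 48208, 75753]
Scenario B total after 3 periods: 268671
Difference B − A = 268671 − 253773 = 14898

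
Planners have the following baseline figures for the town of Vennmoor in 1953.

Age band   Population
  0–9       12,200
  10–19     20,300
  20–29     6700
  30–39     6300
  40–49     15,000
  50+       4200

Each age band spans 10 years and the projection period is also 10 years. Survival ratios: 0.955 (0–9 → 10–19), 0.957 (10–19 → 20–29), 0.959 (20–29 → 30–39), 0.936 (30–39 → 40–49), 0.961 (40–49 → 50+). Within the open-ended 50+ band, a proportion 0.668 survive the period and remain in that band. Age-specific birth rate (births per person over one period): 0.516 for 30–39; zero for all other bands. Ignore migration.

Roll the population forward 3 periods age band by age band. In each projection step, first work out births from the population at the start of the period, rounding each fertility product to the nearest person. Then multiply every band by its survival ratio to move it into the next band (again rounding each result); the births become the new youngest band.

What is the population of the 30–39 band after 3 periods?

10693

— Period 1 —
Births: 6300 × 0.516 = 3251
10–19: 12200 × 0.955 = 11651
20–29: 20300 × 0.957 = 19427
30–39: 6700 × 0.959 = 6425
40–49: 6300 × 0.936 = 5897
50+: 15000 × 0.961 + 4200 × 0.668 = 14415 + 2806 = 17221
Giving 3251 / 11651 / 19427 / 6425 / 5897 / 17221.
— Period 2 —
Births: 6425 × 0.516 = 3315
10–19: 3251 × 0.955 = 3105
20–29: 11651 × 0.957 = 11150
30–39: 19427 × 0.959 = 18630
40–49: 6425 × 0.936 = 6014
50+: 5897 × 0.961 + 17221 × 0.668 = 5667 + 11504 = 17171
Giving 3315 / 3105 / 11150 / 18630 / 6014 / 17171.
— Period 3 —
Births: 18630 × 0.516 = 9613
10–19: 3315 × 0.955 = 3166
20–29: 3105 × 0.957 = 2971
30–39: 11150 × 0.959 = 10693
40–49: 18630 × 0.936 = 17438
50+: 6014 × 0.961 + 17171 × 0.668 = 5779 + 11470 = 17249
Giving 9613 / 3166 / 2971 / 10693 / 17438 / 17249.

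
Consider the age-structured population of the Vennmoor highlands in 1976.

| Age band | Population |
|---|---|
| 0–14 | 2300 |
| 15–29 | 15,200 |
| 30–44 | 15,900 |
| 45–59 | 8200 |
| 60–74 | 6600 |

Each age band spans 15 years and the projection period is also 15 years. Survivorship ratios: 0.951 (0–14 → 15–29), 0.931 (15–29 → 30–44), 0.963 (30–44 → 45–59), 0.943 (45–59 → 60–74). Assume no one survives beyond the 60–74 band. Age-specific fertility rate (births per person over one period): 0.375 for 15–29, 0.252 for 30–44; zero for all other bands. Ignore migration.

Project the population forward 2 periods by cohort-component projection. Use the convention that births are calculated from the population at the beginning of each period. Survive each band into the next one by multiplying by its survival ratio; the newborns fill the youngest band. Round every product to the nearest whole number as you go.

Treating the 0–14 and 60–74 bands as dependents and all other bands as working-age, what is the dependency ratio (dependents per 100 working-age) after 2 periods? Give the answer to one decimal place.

(Bands numbered youngest = 1 to oldest = 5.)
Period 1.
Births: 15200 × 0.375 = 5700 ; 15900 × 0.252 = 4007 → total 9707
Band 2: 2300 × 0.951 = 2187
Band 3: 15200 × 0.931 = 14151
Band 4: 15900 × 0.963 = 15312
Band 5: 8200 × 0.943 = 7733
End of period: [9707, 2187, 14151, 15312, 7733]
Period 2.
Births: 2187 × 0.375 = 820 ; 14151 × 0.252 = 3566 → total 4386
Band 2: 9707 × 0.951 = 9231
Band 3: 2187 × 0.931 = 2036
Band 4: 14151 × 0.963 = 13627
Band 5: 15312 × 0.943 = 14439
End of period: [4386, 9231, 2036, 13627, 14439]
Dependents (band 0–14 + band 60–74) = 4386 + 14439 = 18825; working-age = 24894; ratio = 18825/24894 × 100 = 75.6

75.6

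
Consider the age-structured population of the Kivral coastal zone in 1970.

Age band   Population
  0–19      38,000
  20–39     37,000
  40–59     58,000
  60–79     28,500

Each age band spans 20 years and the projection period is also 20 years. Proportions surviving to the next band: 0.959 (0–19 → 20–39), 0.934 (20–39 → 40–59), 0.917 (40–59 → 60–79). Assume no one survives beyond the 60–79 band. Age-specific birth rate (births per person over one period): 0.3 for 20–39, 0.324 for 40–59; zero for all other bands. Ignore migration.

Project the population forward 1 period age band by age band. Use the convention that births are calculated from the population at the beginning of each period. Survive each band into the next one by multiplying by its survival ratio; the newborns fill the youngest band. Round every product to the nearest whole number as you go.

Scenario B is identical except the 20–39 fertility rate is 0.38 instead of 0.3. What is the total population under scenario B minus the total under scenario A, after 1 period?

Let band 1 be 0–19 through band 4 = 60–79.
— Period 1 —
Births: 37000 * 0.3 = 11100  |  58000 * 0.324 = 18792 → 29892
Band 2: 38000 * 0.959 = 36442
Band 3: 37000 * 0.934 = 34558
Band 4: 58000 * 0.917 = 53186
Giving 29892 / 36442 / 34558 / 53186.
Scenario A total after 1 period: 154078
Scenario B projection —
— Period 1 —
Births: 37000 * 0.38 = 14060  |  58000 * 0.324 = 18792 → 32852
Band 2: 38000 * 0.959 = 36442
Band 3: 37000 * 0.934 = 34558
Band 4: 58000 * 0.917 = 53186
Giving 32852 / 36442 / 34558 / 53186.
Scenario B total after 1 period: 157038
Difference B − A = 157038 − 154078 = 2960

2960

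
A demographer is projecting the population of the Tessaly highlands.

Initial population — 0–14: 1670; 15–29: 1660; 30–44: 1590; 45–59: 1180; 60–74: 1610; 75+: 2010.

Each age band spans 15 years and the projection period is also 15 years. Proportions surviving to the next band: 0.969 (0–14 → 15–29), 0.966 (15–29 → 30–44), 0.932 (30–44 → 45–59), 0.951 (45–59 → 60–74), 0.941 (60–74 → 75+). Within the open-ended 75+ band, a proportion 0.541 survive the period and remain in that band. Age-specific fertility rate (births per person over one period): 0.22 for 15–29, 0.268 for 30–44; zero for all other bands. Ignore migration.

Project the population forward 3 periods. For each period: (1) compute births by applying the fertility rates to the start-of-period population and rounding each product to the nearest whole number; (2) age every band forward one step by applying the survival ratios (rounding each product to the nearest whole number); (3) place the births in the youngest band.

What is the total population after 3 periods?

7628

Let group 1 be 0–14 through group 6 = 75+.
— Period 1 —
Births: 1660 * 0.22 = 365, 1590 * 0.268 = 426 → total 791
Group 2: 1670 * 0.969 = 1618
Group 3: 1660 * 0.966 = 1604
Group 4: 1590 * 0.932 = 1482
Group 5: 1180 * 0.951 = 1122
Group 6: 1610 * 0.941 + 2010 * 0.541 = 1515 + 1087 = 2602
→ [791, 1618, 1604, 1482, 1122, 2602]
— Period 2 —
Births: 1618 * 0.22 = 356, 1604 * 0.268 = 430 → total 786
Group 2: 791 * 0.969 = 766
Group 3: 1618 * 0.966 = 1563
Group 4: 1604 * 0.932 = 1495
Group 5: 1482 * 0.951 = 1409
Group 6: 1122 * 0.941 + 2602 * 0.541 = 1056 + 1408 = 2464
→ [786, 766, 1563, 1495, 1409, 2464]
— Period 3 —
Births: 766 * 0.22 = 169, 1563 * 0.268 = 419 → total 588
Group 2: 786 * 0.969 = 762
Group 3: 766 * 0.966 = 740
Group 4: 1563 * 0.932 = 1457
Group 5: 1495 * 0.951 = 1422
Group 6: 1409 * 0.941 + 2464 * 0.541 = 1326 + 1333 = 2659
→ [588, 762, 740, 1457, 1422, 2659]
Total after period 3: 588 + 762 + 740 + 1457 + 1422 + 2659 = 7628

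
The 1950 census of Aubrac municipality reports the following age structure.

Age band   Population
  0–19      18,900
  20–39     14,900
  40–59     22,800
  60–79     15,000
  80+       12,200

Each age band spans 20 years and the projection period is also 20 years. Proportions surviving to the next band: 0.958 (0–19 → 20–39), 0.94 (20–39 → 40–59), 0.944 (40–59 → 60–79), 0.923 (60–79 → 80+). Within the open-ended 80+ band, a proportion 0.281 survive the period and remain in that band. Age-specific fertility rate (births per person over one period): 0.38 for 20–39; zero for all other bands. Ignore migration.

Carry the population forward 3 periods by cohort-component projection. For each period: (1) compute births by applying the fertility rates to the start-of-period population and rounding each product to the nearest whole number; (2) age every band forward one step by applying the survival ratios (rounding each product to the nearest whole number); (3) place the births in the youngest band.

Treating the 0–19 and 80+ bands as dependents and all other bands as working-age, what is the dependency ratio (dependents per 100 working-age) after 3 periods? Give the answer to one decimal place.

76.4

Period 1:
Births: 14900 × 0.38 = 5662
20–39: 18900 × 0.958 = 18106
40–59: 14900 × 0.94 = 14006
60–79: 22800 × 0.944 = 21523
80+: 15000 × 0.923 + 12200 × 0.281 = 13845 + 3428 = 17273
End of period: [5662, 18106, 14006, 21523, 17273]
Period 2:
Births: 18106 × 0.38 = 6880
20–39: 5662 × 0.958 = 5424
40–59: 18106 × 0.94 = 17020
60–79: 14006 × 0.944 = 13222
80+: 21523 × 0.923 + 17273 × 0.281 = 19866 + 4854 = 24720
End of period: [6880, 5424, 17020, 13222, 24720]
Period 3:
Births: 5424 × 0.38 = 2061
20–39: 6880 × 0.958 = 6591
40–59: 5424 × 0.94 = 5099
60–79: 17020 × 0.944 = 16067
80+: 13222 × 0.923 + 24720 × 0.281 = 12204 + 6946 = 19150
End of period: [2061, 6591, 5099, 16067, 19150]
Dependents (band 0–19 + band 80+) = 2061 + 19150 = 21211; working-age = 27757; ratio = 21211/27757 × 100 = 76.4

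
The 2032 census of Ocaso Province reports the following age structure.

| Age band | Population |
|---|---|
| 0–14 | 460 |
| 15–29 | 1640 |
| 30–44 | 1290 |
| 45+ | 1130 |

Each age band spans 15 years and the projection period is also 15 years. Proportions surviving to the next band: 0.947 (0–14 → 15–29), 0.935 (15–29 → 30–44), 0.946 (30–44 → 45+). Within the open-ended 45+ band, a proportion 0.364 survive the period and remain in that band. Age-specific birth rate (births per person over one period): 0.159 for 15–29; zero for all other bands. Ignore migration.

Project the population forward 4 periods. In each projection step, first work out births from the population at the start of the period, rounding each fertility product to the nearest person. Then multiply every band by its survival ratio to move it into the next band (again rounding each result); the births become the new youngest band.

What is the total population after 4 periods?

738

[period 1]
Births: 1640 × 0.159 = 261
15–29: 460 × 0.947 = 436
30–44: 1640 × 0.935 = 1533
45+: 1290 × 0.946 + 1130 × 0.364 = 1220 + 411 = 1631
→ [261, 436, 1533, 1631]
[period 2]
Births: 436 × 0.159 = 69
15–29: 261 × 0.947 = 247
30–44: 436 × 0.935 = 408
45+: 1533 × 0.946 + 1631 × 0.364 = 1450 + 594 = 2044
→ [69, 247, 408, 2044]
[period 3]
Births: 247 × 0.159 = 39
15–29: 69 × 0.947 = 65
30–44: 247 × 0.935 = 231
45+: 408 × 0.946 + 2044 × 0.364 = 386 + 744 = 1130
→ [39, 65, 231, 1130]
[period 4]
Births: 65 × 0.159 = 10
15–29: 39 × 0.947 = 37
30–44: 65 × 0.935 = 61
45+: 231 × 0.946 + 1130 × 0.364 = 219 + 411 = 630
→ [10, 37, 61, 630]
Total after period 4: 10 + 37 + 61 + 630 = 738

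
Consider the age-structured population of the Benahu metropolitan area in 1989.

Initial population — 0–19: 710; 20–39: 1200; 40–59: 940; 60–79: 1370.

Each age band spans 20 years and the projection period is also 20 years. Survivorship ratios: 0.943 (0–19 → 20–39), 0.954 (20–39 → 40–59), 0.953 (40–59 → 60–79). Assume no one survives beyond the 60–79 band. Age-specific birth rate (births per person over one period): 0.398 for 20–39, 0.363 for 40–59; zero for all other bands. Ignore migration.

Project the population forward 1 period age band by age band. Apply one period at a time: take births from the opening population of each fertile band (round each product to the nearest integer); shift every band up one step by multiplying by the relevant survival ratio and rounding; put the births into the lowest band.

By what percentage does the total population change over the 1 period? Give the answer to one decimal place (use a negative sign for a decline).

-16.4

Let group 1 be 0–19 through group 4 = 60–79.
— Period 1 —
Births: 1200 × 0.398 = 478  |  940 × 0.363 = 341 ⇒ total 819
Group 2: 710 × 0.943 = 670
Group 3: 1200 × 0.954 = 1145
Group 4: 940 × 0.953 = 896
Population now: 0–19=819, 20–39=670, 40–59=1145, 60–79=896
Total: 4220 → 3530; change = -690; percentage change = -16.4%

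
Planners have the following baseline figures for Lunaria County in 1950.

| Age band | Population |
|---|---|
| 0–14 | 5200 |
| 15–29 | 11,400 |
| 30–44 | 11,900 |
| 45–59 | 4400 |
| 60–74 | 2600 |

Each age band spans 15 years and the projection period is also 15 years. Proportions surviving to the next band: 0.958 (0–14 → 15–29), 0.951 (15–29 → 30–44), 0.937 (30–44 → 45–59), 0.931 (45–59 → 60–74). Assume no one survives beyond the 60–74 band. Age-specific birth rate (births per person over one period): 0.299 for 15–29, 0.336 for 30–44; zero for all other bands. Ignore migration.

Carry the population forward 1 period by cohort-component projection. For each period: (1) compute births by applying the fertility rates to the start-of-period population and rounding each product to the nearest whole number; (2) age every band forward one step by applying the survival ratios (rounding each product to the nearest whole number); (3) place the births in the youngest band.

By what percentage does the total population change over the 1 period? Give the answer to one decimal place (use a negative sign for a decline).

8.4

Period 1.
Births: 11400 × 0.299 = 3409, 11900 × 0.336 = 3998 → 7407
15–29: 5200 × 0.958 = 4982
30–44: 11400 × 0.951 = 10841
45–59: 11900 × 0.937 = 11150
60–74: 4400 × 0.931 = 4096
→ [7407, 4982, 10841, 11150, 4096]
Total: 35500 → 38476; change = 2976; percentage change = 8.4%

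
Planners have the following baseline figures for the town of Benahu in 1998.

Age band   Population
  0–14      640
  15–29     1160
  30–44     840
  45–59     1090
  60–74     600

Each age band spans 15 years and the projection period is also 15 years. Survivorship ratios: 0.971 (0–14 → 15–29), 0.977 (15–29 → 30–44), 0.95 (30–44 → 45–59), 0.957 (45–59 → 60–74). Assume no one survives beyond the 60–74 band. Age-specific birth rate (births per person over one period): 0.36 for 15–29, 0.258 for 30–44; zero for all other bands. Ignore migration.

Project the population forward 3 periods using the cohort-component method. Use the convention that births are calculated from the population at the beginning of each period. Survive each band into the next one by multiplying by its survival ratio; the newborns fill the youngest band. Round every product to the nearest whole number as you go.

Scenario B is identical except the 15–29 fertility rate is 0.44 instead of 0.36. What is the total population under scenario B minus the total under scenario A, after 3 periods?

(Groups numbered youngest = 1 to oldest = 5.)
Period 1:
Births: 1160 × 0.36 = 418 ; 840 × 0.258 = 217 → total 635
Group 2: 640 × 0.971 = 621
Group 3: 1160 × 0.977 = 1133
Group 4: 840 × 0.95 = 798
Group 5: 1090 × 0.957 = 1043
→ [635, 621, 1133, 798, 1043]
Period 2:
Births: 621 × 0.36 = 224 ; 1133 × 0.258 = 292 → total 516
Group 2: 635 × 0.971 = 617
Group 3: 621 × 0.977 = 607
Group 4: 1133 × 0.95 = 1076
Group 5: 798 × 0.957 = 764
→ [516, 617, 607, 1076, 764]
Period 3:
Births: 617 × 0.36 = 222 ; 607 × 0.258 = 157 → total 379
Group 2: 516 × 0.971 = 501
Group 3: 617 × 0.977 = 603
Group 4: 607 × 0.95 = 577
Group 5: 1076 × 0.957 = 1030
→ [379, 501, 603, 577, 1030]
Scenario A total after 3 periods: 3090
Scenario B projection —
Period 1:
Births: 1160 × 0.44 = 510 ; 840 × 0.258 = 217 → total 727
Group 2: 640 × 0.971 = 621
Group 3: 1160 × 0.977 = 1133
Group 4: 840 × 0.95 = 798
Group 5: 1090 × 0.957 = 1043
→ [727, 621, 1133, 798, 1043]
Period 2:
Births: 621 × 0.44 = 273 ; 1133 × 0.258 = 292 → total 565
Group 2: 727 × 0.971 = 706
Group 3: 621 × 0.977 = 607
Group 4: 1133 × 0.95 = 1076
Group 5: 798 × 0.957 = 764
→ [565, 706, 607, 1076, 764]
Period 3:
Births: 706 × 0.44 = 311 ; 607 × 0.258 = 157 → total 468
Group 2: 565 × 0.971 = 549
Group 3: 706 × 0.977 = 690
Group 4: 607 × 0.95 = 577
Group 5: 1076 × 0.957 = 1030
→ [468, 549, 690, 577, 1030]
Scenario B total after 3 periods: 3314
Difference B − A = 3314 − 3090 = 224

224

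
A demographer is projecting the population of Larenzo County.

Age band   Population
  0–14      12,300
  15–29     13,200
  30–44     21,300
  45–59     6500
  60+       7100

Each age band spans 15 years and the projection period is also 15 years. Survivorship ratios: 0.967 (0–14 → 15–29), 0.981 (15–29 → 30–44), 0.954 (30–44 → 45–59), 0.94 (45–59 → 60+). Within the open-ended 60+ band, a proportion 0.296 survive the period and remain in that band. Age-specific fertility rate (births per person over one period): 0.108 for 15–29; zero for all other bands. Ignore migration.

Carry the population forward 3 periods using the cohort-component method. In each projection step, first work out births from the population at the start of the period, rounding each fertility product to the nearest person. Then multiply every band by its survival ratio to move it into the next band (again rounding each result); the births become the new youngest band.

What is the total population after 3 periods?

Let group 1 be 0–14 through group 5 = 60+.
[period 1]
Births: 13200 × 0.108 = 1426
Group 2: 12300 × 0.967 = 11894
Group 3: 13200 × 0.981 = 12949
Group 4: 21300 × 0.954 = 20320
Group 5: 6500 × 0.94 + 7100 × 0.296 = 6110 + 2102 = 8212
End of period: [1426, 11894, 12949, 20320, 8212]
[period 2]
Births: 11894 × 0.108 = 1285
Group 2: 1426 × 0.967 = 1379
Group 3: 11894 × 0.981 = 11668
Group 4: 12949 × 0.954 = 12353
Group 5: 20320 × 0.94 + 8212 × 0.296 = 19101 + 2431 = 21532
End of period: [1285, 1379, 11668, 12353, 21532]
[period 3]
Births: 1379 × 0.108 = 149
Group 2: 1285 × 0.967 = 1243
Group 3: 1379 × 0.981 = 1353
Group 4: 11668 × 0.954 = 11131
Group 5: 12353 × 0.94 + 21532 × 0.296 = 11612 + 6373 = 17985
End of period: [149, 1243, 1353, 11131, 17985]
Total after period 3: 149 + 1243 + 1353 + 11131 + 17985 = 31861

31861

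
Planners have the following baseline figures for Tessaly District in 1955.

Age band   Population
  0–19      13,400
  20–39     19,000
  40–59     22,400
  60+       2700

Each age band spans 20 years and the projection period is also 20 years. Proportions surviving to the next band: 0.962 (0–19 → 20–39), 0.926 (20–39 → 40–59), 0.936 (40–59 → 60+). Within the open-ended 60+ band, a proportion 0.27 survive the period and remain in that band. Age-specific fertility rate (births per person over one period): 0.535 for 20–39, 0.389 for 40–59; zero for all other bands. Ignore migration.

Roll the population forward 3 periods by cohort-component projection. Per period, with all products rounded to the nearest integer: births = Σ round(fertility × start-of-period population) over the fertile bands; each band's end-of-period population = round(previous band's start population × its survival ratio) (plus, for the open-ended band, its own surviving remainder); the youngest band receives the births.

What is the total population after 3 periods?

61598

Call the bands 1 to 4, youngest first.
Period 1.
Births: 19000 × 0.535 = 10165, 22400 × 0.389 = 8714 → total 18879
Band 2: 13400 × 0.962 = 12891
Band 3: 19000 × 0.926 = 17594
Band 4: 22400 × 0.936 + 2700 × 0.27 = 20966 + 729 = 21695
→ [18879, 12891, 17594, 21695]
Period 2.
Births: 12891 × 0.535 = 6897, 17594 × 0.389 = 6844 → total 13741
Band 2: 18879 × 0.962 = 18162
Band 3: 12891 × 0.926 = 11937
Band 4: 17594 × 0.936 + 21695 × 0.27 = 16468 + 5858 = 22326
→ [13741, 18162, 11937, 22326]
Period 3.
Births: 18162 × 0.535 = 9717, 11937 × 0.389 = 4643 → total 14360
Band 2: 13741 × 0.962 = 13219
Band 3: 18162 × 0.926 = 16818
Band 4: 11937 × 0.936 + 22326 × 0.27 = 11173 + 6028 = 17201
→ [14360, 13219, 16818, 17201]
Total after period 3: 14360 + 13219 + 16818 + 17201 = 61598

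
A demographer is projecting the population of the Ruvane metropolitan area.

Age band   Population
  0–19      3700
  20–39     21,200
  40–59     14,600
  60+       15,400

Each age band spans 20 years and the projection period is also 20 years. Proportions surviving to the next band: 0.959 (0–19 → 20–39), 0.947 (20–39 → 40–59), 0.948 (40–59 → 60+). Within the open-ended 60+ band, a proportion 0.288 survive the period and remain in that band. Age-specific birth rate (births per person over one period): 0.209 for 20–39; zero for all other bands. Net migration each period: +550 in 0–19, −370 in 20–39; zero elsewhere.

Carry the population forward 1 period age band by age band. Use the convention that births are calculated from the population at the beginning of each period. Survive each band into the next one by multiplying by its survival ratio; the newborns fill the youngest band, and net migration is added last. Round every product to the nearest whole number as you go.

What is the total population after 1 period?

After projecting period 1:
Births: 21200 × 0.209 = 4431
20–39: 3700 × 0.959 = 3548
40–59: 21200 × 0.947 = 20076
60+: 14600 × 0.948 + 15400 × 0.288 = 13841 + 4435 = 18276
Net migration: 0–19 + 550 → 4981; 20–39 − 370 → 3178
Giving 4981 / 3178 / 20076 / 18276.
Total after period 1: 4981 + 3178 + 20076 + 18276 = 46511

46511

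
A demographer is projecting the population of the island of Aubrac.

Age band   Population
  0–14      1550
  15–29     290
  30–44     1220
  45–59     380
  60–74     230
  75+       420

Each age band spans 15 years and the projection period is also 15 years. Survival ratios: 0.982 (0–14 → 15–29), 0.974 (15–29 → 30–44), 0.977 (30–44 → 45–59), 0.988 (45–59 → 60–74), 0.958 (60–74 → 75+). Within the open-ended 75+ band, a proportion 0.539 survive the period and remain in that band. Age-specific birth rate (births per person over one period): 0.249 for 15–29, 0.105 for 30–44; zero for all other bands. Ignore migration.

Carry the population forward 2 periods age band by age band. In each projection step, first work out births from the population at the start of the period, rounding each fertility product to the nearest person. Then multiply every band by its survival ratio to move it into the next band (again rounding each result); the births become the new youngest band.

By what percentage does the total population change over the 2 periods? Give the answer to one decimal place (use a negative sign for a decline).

[period 1]
Births: 290 * 0.249 = 72 ; 1220 * 0.105 = 128 ⇒ total 200
15–29: 1550 * 0.982 = 1522
30–44: 290 * 0.974 = 282
45–59: 1220 * 0.977 = 1192
60–74: 380 * 0.988 = 375
75+: 230 * 0.958 + 420 * 0.539 = 220 + 226 = 446
→ [200, 1522, 282, 1192, 375, 446]
[period 2]
Births: 1522 * 0.249 = 379 ; 282 * 0.105 = 30 ⇒ total 409
15–29: 200 * 0.982 = 196
30–44: 1522 * 0.974 = 1482
45–59: 282 * 0.977 = 276
60–74: 1192 * 0.988 = 1178
75+: 375 * 0.958 + 446 * 0.539 = 359 + 240 = 599
→ [409, 196, 1482, 276, 1178, 599]
Total: 4090 → 4140; change = 50; percentage change = 1.2%

1.2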